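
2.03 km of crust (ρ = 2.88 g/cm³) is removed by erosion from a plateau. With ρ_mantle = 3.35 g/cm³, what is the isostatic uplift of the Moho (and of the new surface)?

Unloading: uplift u = e ρ_c/ρ_m = 2.03 km × 2.88/3.35 = 1.75 km.

1.75 km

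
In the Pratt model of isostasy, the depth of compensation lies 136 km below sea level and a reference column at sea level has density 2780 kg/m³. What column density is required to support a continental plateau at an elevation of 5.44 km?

2670 kg/m³

Pratt balance: ρ_ref D = ρ (D + h).
ρ = ρ_ref D/(D + h) = 2780 × 136 km/(136 km + 5.44 km) = 2670 kg/m³.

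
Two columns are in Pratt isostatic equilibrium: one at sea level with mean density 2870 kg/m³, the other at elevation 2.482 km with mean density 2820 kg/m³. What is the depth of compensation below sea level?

ρ_ref D = ρ (D + h) → D (ρ_ref − ρ) = ρ h.
D = ρ h/(ρ_ref − ρ) = 2820 × 2.482 km/(2870 − 2820) = 140 km.

140 km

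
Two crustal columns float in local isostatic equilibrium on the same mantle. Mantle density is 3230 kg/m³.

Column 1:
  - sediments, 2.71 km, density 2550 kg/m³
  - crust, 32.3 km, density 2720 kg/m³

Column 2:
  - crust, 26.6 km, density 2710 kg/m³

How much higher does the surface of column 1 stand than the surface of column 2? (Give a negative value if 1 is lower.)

For any compensation level in the mantle, the mantle terms cancel and isostasy reduces to e = (Σt_1 − Σt_2) − (Σ(ρt)_1 − Σ(ρt)_2) / ρ_m.
Σt_1 = 35.01 km; Σt_2 = 26.6 km; Σ(ρt)_1 = 94766.5; Σ(ρt)_2 = 72086 (in km·kg/m³).
e = (35.01 − 26.6) − (94766.5 − 72086) / 3230 = 1.39 km.

1.39 km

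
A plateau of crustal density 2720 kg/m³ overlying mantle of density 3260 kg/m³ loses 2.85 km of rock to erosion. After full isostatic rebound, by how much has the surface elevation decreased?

Rebound u = e ρ_c/ρ_m = 2.85 km × 2720/3260 = 2.378 km.
Net surface drop = e − u = 2.85 km − 2.378 km = e (ρ_m − ρ_c)/ρ_m = 0.472 km.

0.472 km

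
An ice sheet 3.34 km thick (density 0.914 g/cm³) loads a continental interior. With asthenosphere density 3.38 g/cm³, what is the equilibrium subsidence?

Isostatic balance requires: the ice load ρ_ice t is balanced by mantle displaced below, ρ_m s.
s = t ρ_ice / ρ_m = 3.34 km × 0.914/3.38 = 0.903 km.

0.903 km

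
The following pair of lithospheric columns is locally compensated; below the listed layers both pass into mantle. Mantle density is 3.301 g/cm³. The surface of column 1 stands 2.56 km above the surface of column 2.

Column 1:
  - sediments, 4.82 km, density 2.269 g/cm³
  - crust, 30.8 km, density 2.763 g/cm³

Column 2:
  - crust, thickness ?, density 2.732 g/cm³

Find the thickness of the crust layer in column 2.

23 km

Take the compensation level at the base of the deeper column (depth z_c below the surface of column 1) and equate Σ ρ_i t_i down to z_c; mantle fills any gap and the z_c terms cancel.
Column 1: 4.82×2.269 + 30.8×2.763 + (z_c − 35.62)×3.301
Column 2: 2.56×0 + x×2.732 + (z_c − 2.56 − 0 − x)×3.301
The z_c×3.301 term appears on both sides and cancels. Collect the known terms of each column as K = Σ(ρt)_known − 3.301 × (depth of known layers): K_1 = 96.03698 − 3.301×35.62 = −21.54464; K_2 = 0 − 3.301×(2.56 + 0) = −8.45056.
Balance: K_1 = K_2 − x×(3.301 − 2.732), so x = (K_2 − K_1)/(3.301 − 2.732) = 13.0941/0.569 = 23 km.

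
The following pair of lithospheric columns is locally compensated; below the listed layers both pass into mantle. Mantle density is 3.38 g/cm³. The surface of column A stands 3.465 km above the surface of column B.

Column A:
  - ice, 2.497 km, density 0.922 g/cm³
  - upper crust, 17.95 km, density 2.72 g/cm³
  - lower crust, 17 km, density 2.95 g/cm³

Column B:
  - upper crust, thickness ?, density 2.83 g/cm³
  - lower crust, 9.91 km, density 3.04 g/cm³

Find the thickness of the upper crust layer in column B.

Take the compensation level at the base of the deeper column (depth z_c below the surface of column A) and equate Σ ρ_i t_i down to z_c; mantle fills any gap and the z_c terms cancel.
Column A: 2.497×0.922 + 17.95×2.72 + 17×2.95 + (z_c − 37.447)×3.38
Column B: 3.465×0 + x×2.83 + 9.91×3.04 + (z_c − 3.465 − 9.91 − x)×3.38
The z_c×3.38 term appears on both sides and cancels. Collect the known terms of each column as K = Σ(ρt)_known − 3.38 × (depth of known layers): K_A = 101.276234 − 3.38×37.447 = −25.294626; K_B = 30.1264 − 3.38×(3.465 + 9.91) = −15.0811.
Balance: K_A = K_B − x×(3.38 − 2.83), so x = (K_B − K_A)/(3.38 − 2.83) = 10.2135/0.55 = 18.6 km.

18.6 km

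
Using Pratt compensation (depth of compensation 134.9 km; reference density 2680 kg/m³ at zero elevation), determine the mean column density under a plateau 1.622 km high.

2650 kg/m³

Pratt balance: ρ_ref D = ρ (D + h).
ρ = ρ_ref D/(D + h) = 2680 × 134.9 km/(134.9 km + 1.622 km) = 2650 kg/m³.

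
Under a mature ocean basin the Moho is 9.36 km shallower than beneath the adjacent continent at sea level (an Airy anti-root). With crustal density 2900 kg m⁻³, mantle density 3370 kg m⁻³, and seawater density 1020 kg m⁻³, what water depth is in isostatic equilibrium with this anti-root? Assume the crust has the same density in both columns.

Replacing a thickness d of crust by seawater at the top must be balanced by replacing crust with mantle at the base: d (ρ_c − ρ_w) = a (ρ_m − ρ_c).
d = a (ρ_m − ρ_c)/(ρ_c − ρ_w) = 9.36 km × 470/1880 = 2.34 km.

2.34 km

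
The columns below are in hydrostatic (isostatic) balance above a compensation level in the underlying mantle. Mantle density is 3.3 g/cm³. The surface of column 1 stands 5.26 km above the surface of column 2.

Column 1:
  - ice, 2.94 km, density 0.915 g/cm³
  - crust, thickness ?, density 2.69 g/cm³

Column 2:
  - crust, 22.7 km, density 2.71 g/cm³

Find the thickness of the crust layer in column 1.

Take the compensation level at the base of the deeper column (depth z_c below the surface of column 1) and equate Σ ρ_i t_i down to z_c; mantle fills any gap and the z_c terms cancel.
Column 1: 2.94×0.915 + x×2.69 + (z_c − 2.94 − x)×3.3
Column 2: 5.26×0 + 22.7×2.71 + (z_c − 5.26 − 22.7)×3.3
The z_c×3.3 term appears on both sides and cancels. Collect the known terms of each column as K = Σ(ρt)_known − 3.3 × (depth of known layers): K_1 = 2.6901 − 3.3×2.94 = −7.0119; K_2 = 61.517 − 3.3×(5.26 + 22.7) = −30.751.
Balance: K_1 − x×(3.3 − 2.69) = K_2, so x = (K_1 − K_2)/(3.3 − 2.69) = 23.7391/0.61 = 38.9 km.

38.9 km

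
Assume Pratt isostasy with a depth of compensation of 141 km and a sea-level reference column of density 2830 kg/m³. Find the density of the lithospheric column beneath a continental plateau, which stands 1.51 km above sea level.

2800 kg/m³

Pratt balance: ρ_ref D = ρ (D + h).
ρ = ρ_ref D/(D + h) = 2830 × 141 km/(141 km + 1.51 km) = 2800 kg/m³.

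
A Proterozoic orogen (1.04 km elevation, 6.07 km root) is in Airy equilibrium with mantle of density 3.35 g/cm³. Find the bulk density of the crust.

2.86 g/cm³

ρ_c h = (ρ_m − ρ_c) r → ρ_c (h + r) = ρ_m r → ρ_c = ρ_m r / (h + r).
ρ_c = 3.35 × 6.07 km / (1.04 km + 6.07 km) = 2.86 g/cm³.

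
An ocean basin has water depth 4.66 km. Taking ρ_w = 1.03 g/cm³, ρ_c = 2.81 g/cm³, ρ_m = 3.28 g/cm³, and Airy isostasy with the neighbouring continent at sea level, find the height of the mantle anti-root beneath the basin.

By Archimedes' principle applied to the lithosphere: replacing crust with seawater at the top is compensated by replacing crust with mantle at the base: d (ρ_c − ρ_w) = a (ρ_m − ρ_c).
a = d (ρ_c − ρ_w)/(ρ_m − ρ_c) = 4.66 km × 1.78/0.47 = 17.6 km.

17.6 km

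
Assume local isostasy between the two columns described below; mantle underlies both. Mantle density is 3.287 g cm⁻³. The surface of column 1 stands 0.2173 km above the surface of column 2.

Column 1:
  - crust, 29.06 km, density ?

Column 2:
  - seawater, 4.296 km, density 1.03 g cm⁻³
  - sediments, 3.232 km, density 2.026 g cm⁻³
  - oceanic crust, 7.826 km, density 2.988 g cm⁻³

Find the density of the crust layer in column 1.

2.71 g cm⁻³

Take the compensation level at the base of the deeper column (depth z_c below the surface of column 1) and equate Σ ρ_i t_i down to z_c; mantle fills any gap and the z_c terms cancel.
Column 1: 29.06×ρ + (z_c − 29.06)×3.287
Column 2: 0.2173×0 + 4.296×1.03 + 3.232×2.026 + 7.826×2.988 + (z_c − 0.2173 − 15.354)×3.287
The z_c×3.287 term appears on both sides and cancels. Collect the known terms of each column as K = Σ(ρt)_known − 3.287 × (depth of known layers): K_1 = 0 − 3.287×29.06 = −95.52022; K_2 = 34.357 − 3.287×(0.2173 + 15.354) = −16.8258631.
Balance: K_1 + 29.06×ρ = K_2, so ρ = (K_2 − K_1)/29.06 = 78.6944/29.06 = 2.71 g cm⁻³.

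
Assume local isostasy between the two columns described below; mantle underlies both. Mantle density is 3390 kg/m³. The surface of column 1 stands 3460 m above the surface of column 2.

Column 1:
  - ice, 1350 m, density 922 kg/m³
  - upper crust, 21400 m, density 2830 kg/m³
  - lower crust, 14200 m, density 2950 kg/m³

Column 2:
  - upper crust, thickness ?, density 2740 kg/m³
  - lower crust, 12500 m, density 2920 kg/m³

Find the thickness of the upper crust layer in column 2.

6090 m

Take the compensation level at the base of the deeper column (depth z_c below the surface of column 1) and equate Σ ρ_i t_i down to z_c; mantle fills any gap and the z_c terms cancel.
Column 1: 1350×922 + 21400×2830 + 14200×2950 + (z_c − 36950)×3390
Column 2: 3460×0 + x×2740 + 12500×2920 + (z_c − 3460 − 12500 − x)×3390
The z_c×3390 term appears on both sides and cancels. Collect the known terms of each column as K = Σ(ρt)_known − 3390 × (depth of known layers): K_1 = 103696700 − 3390×36950 = −21563800; K_2 = 36500000 − 3390×(3460 + 12500) = −17604400.
Balance: K_1 = K_2 − x×(3390 − 2740), so x = (K_2 − K_1)/(3390 − 2740) = 3959400/650 = 6090 m.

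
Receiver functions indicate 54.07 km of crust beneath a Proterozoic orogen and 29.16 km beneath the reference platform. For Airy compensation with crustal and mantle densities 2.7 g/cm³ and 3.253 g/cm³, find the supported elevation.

4.23 km

Excess crust Δ = 54.07 km − 29.16 km = 24.91 km, split between elevation h and root r with h + r = Δ.
Airy balance ρ_c h = (ρ_m − ρ_c) r gives r = h ρ_c/(ρ_m − ρ_c), so h (1 + ρ_c/(ρ_m − ρ_c)) = Δ, i.e. h = Δ (ρ_m − ρ_c)/ρ_m.
h = 24.91 km × 0.553/3.253 = 4.23 km.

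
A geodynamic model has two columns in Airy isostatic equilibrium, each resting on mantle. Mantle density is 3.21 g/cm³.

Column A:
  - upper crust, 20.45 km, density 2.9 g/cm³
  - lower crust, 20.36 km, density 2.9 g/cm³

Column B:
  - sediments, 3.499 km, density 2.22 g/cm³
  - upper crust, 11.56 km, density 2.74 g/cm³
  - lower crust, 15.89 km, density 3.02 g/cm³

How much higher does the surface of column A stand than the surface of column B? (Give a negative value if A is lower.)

0.229 km

For any compensation level in the mantle, the mantle terms cancel and isostasy reduces to e = (Σt_A − Σt_B) − (Σ(ρt)_A − Σ(ρt)_B) / ρ_m.
Σt_A = 40.81 km; Σt_B = 30.949 km; Σ(ρt)_A = 118.349; Σ(ρt)_B = 87.42998 (in km·g/cm³).
e = (40.81 − 30.949) − (118.349 − 87.42998) / 3.21 = 0.229 km.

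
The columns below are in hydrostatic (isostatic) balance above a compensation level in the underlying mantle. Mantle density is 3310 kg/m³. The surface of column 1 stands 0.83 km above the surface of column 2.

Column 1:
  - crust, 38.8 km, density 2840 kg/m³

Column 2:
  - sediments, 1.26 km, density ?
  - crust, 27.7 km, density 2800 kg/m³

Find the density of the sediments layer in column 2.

Take the compensation level at the base of the deeper column (depth z_c below the surface of column 1) and equate Σ ρ_i t_i down to z_c; mantle fills any gap and the z_c terms cancel.
Column 1: 38.8×2840 + (z_c − 38.8)×3310
Column 2: 0.83×0 + 1.26×ρ + 27.7×2800 + (z_c − 0.83 − 28.96)×3310
The z_c×3310 term appears on both sides and cancels. Collect the known terms of each column as K = Σ(ρt)_known − 3310 × (depth of known layers): K_1 = 110192 − 3310×38.8 = −18236; K_2 = 77560 − 3310×(0.83 + 28.96) = −21044.9.
Balance: K_1 = K_2 + 1.26×ρ, so ρ = (K_1 − K_2)/1.26 = 2808.9/1.26 = 2230 kg/m³.

2230 kg/m³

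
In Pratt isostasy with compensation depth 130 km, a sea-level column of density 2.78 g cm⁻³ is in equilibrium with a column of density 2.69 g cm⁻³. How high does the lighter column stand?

4.35 km

ρ_ref D = ρ (D + h) → h = D (ρ_ref − ρ)/ρ.
h = 130 km × (2.78 − 2.69)/2.69 = 4.35 km.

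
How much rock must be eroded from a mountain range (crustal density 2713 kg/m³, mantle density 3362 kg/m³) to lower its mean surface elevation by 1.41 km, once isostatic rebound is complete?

7.3 km

Net drop Δ = e − u = e − e ρ_c/ρ_m = e (ρ_m − ρ_c)/ρ_m.
e = Δ ρ_m/(ρ_m − ρ_c) = 1.41 km × 3362/649 = 7.3 km.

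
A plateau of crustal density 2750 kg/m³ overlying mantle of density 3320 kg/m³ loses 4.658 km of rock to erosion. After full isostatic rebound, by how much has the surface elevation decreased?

Rebound u = e ρ_c/ρ_m = 4.658 km × 2750/3320 = 3.858 km.
Net surface drop = e − u = 4.658 km − 3.858 km = e (ρ_m − ρ_c)/ρ_m = 0.8 km.

0.8 km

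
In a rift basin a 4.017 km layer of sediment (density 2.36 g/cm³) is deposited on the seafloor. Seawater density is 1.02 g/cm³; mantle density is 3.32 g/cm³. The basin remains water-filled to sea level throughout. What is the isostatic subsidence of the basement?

2.34 km

Submarine loading: the sediment displaces seawater, and the subsidence is in turn flooded, so s (ρ_m − ρ_w) = t (ρ_sed − ρ_w).
s = 4.017 km × (2.36 − 1.02) / (3.32 − 1.02) = 2.34 km.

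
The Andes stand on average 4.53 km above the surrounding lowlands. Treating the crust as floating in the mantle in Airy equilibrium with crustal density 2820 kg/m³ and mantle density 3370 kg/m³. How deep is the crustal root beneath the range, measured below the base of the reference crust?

Equating mass per unit area of the two columns: the weight of the topography is balanced by the buoyancy of the root, ρ_c h = (ρ_m − ρ_c) r.
r = h · ρ_c / (ρ_m − ρ_c) = 4.53 km × 2820 / (3370 − 2820) = 23.2 km.

23.2 km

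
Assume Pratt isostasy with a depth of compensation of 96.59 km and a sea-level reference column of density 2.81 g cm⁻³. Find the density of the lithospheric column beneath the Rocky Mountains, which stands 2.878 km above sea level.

2.73 g cm⁻³

Pratt balance: ρ_ref D = ρ (D + h).
ρ = ρ_ref D/(D + h) = 2.81 × 96.59 km/(96.59 km + 2.878 km) = 2.73 g cm⁻³.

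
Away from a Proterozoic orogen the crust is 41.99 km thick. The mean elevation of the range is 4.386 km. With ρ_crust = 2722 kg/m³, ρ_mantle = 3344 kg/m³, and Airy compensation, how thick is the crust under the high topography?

65.6 km

Root depth r = h ρ_c / (ρ_m − ρ_c) = 4.386 km × 2722 / 622 = 19.19 km.
Total thickness = T + h + r = 41.99 km + 4.386 km + 19.19 km = 65.6 km.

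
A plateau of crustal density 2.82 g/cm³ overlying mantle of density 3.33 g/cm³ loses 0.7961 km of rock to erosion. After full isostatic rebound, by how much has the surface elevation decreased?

0.122 km

Rebound u = e ρ_c/ρ_m = 0.7961 km × 2.82/3.33 = 0.6742 km.
Net surface drop = e − u = 0.7961 km − 0.6742 km = e (ρ_m − ρ_c)/ρ_m = 0.122 km.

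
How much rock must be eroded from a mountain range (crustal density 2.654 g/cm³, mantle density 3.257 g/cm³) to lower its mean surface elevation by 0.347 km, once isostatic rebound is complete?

1.87 km

Net drop Δ = e − u = e − e ρ_c/ρ_m = e (ρ_m − ρ_c)/ρ_m.
e = Δ ρ_m/(ρ_m − ρ_c) = 0.347 km × 3.257/0.603 = 1.87 km.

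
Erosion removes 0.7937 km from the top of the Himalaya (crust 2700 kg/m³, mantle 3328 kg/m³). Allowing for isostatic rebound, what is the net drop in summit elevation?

Rebound u = e ρ_c/ρ_m = 0.7937 km × 2700/3328 = 0.6439 km.
Net surface drop = e − u = 0.7937 km − 0.6439 km = e (ρ_m − ρ_c)/ρ_m = 0.15 km.

0.15 km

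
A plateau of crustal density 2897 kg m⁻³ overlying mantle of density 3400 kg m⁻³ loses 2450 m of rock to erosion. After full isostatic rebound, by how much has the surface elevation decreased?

Rebound u = e ρ_c/ρ_m = 2450 m × 2897/3400 = 2088 m.
Net surface drop = e − u = 2450 m − 2088 m = e (ρ_m − ρ_c)/ρ_m = 362 m.

362 m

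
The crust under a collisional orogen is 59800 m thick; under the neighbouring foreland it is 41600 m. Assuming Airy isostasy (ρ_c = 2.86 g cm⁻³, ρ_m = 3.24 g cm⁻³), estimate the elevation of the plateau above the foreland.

2130 m

Excess crust Δ = 59800 m − 41600 m = 18200 m, split between elevation h and root r with h + r = Δ.
Airy balance ρ_c h = (ρ_m − ρ_c) r gives r = h ρ_c/(ρ_m − ρ_c), so h (1 + ρ_c/(ρ_m − ρ_c)) = Δ, i.e. h = Δ (ρ_m − ρ_c)/ρ_m.
h = 18200 m × 0.38/3.24 = 2130 m.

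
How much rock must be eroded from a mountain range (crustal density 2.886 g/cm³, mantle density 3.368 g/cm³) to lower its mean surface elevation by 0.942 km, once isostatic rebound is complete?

Net drop Δ = e − u = e − e ρ_c/ρ_m = e (ρ_m − ρ_c)/ρ_m.
e = Δ ρ_m/(ρ_m − ρ_c) = 0.942 km × 3.368/0.482 = 6.58 km.

6.58 km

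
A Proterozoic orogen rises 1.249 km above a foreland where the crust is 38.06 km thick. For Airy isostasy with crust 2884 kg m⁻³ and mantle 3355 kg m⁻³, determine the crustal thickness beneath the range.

Root depth r = h ρ_c / (ρ_m − ρ_c) = 1.249 km × 2884 / 471 = 7.648 km.
Total thickness = T + h + r = 38.06 km + 1.249 km + 7.648 km = 47 km.

47 km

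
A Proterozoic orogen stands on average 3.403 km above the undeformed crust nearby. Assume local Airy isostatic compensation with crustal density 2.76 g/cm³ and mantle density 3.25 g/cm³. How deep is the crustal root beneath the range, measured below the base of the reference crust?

Balancing pressure at the compensation depth: the weight of the topography is balanced by the buoyancy of the root, ρ_c h = (ρ_m − ρ_c) r.
r = h · ρ_c / (ρ_m − ρ_c) = 3.403 km × 2.76 / (3.25 − 2.76) = 19.2 km.

19.2 km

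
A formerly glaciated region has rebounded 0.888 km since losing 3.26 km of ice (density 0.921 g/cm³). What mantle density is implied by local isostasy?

3.38 g/cm³

ρ_m = ρ_ice t / u = 0.921 × 3.26 km/0.888 km = 3.38 g/cm³.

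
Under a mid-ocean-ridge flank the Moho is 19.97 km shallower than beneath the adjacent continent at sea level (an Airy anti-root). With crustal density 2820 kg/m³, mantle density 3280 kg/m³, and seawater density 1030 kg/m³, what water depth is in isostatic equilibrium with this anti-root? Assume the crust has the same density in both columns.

5.13 km

Replacing a thickness d of crust by seawater at the top must be balanced by replacing crust with mantle at the base: d (ρ_c − ρ_w) = a (ρ_m − ρ_c).
d = a (ρ_m − ρ_c)/(ρ_c − ρ_w) = 19.97 km × 460/1790 = 5.13 km.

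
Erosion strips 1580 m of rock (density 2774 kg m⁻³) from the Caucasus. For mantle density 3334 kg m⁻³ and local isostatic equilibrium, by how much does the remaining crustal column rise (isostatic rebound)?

1310 m

Unloading: uplift u = e ρ_c/ρ_m = 1580 m × 2774/3334 = 1310 m.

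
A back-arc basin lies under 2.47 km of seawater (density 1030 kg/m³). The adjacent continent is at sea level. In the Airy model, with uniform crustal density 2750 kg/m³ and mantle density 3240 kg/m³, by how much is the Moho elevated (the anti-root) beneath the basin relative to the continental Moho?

By Archimedes' principle applied to the lithosphere: replacing crust with seawater at the top is compensated by replacing crust with mantle at the base: d (ρ_c − ρ_w) = a (ρ_m − ρ_c).
a = d (ρ_c − ρ_w)/(ρ_m − ρ_c) = 2.47 km × 1720/490 = 8.67 km.

8.67 km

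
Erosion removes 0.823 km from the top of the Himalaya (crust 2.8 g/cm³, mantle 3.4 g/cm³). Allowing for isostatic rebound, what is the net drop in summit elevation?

0.145 km

Rebound u = e ρ_c/ρ_m = 0.823 km × 2.8/3.4 = 0.6778 km.
Net surface drop = e − u = 0.823 km − 0.6778 km = e (ρ_m − ρ_c)/ρ_m = 0.145 km.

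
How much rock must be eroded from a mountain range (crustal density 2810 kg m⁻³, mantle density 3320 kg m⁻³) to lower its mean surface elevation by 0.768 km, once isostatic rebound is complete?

Net drop Δ = e − u = e − e ρ_c/ρ_m = e (ρ_m − ρ_c)/ρ_m.
e = Δ ρ_m/(ρ_m − ρ_c) = 0.768 km × 3320/510 = 5 km.

5 km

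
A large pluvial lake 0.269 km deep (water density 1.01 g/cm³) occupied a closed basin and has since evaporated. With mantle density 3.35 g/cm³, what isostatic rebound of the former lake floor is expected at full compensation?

u = d ρ_w/ρ_m = 0.269 km × 1.01/3.35 = 0.0811 km.

0.0811 km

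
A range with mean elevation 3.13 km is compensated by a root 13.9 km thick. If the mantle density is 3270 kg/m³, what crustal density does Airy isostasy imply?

ρ_c h = (ρ_m − ρ_c) r → ρ_c (h + r) = ρ_m r → ρ_c = ρ_m r / (h + r).
ρ_c = 3270 × 13.9 km / (3.13 km + 13.9 km) = 2670 kg/m³.

2670 kg/m³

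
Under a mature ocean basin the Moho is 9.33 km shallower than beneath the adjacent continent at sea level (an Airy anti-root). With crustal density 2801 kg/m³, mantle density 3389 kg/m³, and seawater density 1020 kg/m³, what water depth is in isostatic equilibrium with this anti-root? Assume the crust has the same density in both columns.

Replacing a thickness d of crust by seawater at the top must be balanced by replacing crust with mantle at the base: d (ρ_c − ρ_w) = a (ρ_m − ρ_c).
d = a (ρ_m − ρ_c)/(ρ_c − ρ_w) = 9.33 km × 588/1781 = 3.08 km.

3.08 km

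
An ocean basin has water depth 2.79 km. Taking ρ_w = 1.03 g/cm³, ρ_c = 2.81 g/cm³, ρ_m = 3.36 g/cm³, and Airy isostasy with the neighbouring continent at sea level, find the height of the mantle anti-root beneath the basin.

9.03 km

Isostatic balance requires: replacing crust with seawater at the top is compensated by replacing crust with mantle at the base: d (ρ_c − ρ_w) = a (ρ_m − ρ_c).
a = d (ρ_c − ρ_w)/(ρ_m − ρ_c) = 2.79 km × 1.78/0.55 = 9.03 km.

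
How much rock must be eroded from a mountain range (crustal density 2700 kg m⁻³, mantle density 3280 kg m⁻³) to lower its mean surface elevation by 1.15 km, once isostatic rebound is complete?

6.5 km

Net drop Δ = e − u = e − e ρ_c/ρ_m = e (ρ_m − ρ_c)/ρ_m.
e = Δ ρ_m/(ρ_m − ρ_c) = 1.15 km × 3280/580 = 6.5 km.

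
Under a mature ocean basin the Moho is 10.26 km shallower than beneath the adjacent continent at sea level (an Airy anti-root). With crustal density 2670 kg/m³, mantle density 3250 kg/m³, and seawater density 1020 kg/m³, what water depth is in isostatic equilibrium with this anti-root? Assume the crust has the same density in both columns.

3.61 km

Replacing a thickness d of crust by seawater at the top must be balanced by replacing crust with mantle at the base: d (ρ_c − ρ_w) = a (ρ_m − ρ_c).
d = a (ρ_m − ρ_c)/(ρ_c − ρ_w) = 10.26 km × 580/1650 = 3.61 km.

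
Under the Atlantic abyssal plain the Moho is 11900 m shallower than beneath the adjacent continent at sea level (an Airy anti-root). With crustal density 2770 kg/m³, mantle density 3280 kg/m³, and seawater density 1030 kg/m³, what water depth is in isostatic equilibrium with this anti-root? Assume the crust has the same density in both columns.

Replacing a thickness d of crust by seawater at the top must be balanced by replacing crust with mantle at the base: d (ρ_c − ρ_w) = a (ρ_m − ρ_c).
d = a (ρ_m − ρ_c)/(ρ_c − ρ_w) = 11900 m × 510/1740 = 3490 m.

3490 m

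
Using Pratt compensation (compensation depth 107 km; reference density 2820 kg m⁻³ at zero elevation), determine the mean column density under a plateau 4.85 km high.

Pratt balance: ρ_ref D = ρ (D + h).
ρ = ρ_ref D/(D + h) = 2820 × 107 km/(107 km + 4.85 km) = 2700 kg m⁻³.

2700 kg m⁻³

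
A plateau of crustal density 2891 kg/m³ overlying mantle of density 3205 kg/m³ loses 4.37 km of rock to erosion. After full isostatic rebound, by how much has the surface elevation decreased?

Rebound u = e ρ_c/ρ_m = 4.37 km × 2891/3205 = 3.942 km.
Net surface drop = e − u = 4.37 km − 3.942 km = e (ρ_m − ρ_c)/ρ_m = 0.428 km.

0.428 km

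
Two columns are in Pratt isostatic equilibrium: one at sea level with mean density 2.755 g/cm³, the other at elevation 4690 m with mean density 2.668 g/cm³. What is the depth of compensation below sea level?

144000 m

ρ_ref D = ρ (D + h) → D (ρ_ref − ρ) = ρ h.
D = ρ h/(ρ_ref − ρ) = 2.668 × 4690 m/(2.755 − 2.668) = 144000 m.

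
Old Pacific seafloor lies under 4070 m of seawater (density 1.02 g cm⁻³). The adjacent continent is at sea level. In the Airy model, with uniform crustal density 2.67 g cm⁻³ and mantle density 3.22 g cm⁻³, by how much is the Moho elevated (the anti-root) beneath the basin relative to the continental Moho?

In Airy isostatic equilibrium: replacing crust with seawater at the top is compensated by replacing crust with mantle at the base: d (ρ_c − ρ_w) = a (ρ_m − ρ_c).
a = d (ρ_c − ρ_w)/(ρ_m − ρ_c) = 4070 m × 1.65/0.55 = 12200 m.

12200 m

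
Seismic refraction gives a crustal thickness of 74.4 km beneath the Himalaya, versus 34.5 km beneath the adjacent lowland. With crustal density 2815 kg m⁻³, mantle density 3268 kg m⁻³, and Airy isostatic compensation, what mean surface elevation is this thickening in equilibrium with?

5.53 km

Excess crust Δ = 74.4 km − 34.5 km = 39.9 km, split between elevation h and root r with h + r = Δ.
Airy balance ρ_c h = (ρ_m − ρ_c) r gives r = h ρ_c/(ρ_m − ρ_c), so h (1 + ρ_c/(ρ_m − ρ_c)) = Δ, i.e. h = Δ (ρ_m − ρ_c)/ρ_m.
h = 39.9 km × 453/3268 = 5.53 km.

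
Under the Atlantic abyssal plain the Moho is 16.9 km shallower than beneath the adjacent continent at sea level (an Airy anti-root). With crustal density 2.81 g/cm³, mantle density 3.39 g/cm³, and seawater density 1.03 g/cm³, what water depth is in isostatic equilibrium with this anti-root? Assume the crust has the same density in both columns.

Replacing a thickness d of crust by seawater at the top must be balanced by replacing crust with mantle at the base: d (ρ_c − ρ_w) = a (ρ_m − ρ_c).
d = a (ρ_m − ρ_c)/(ρ_c − ρ_w) = 16.9 km × 0.58/1.78 = 5.51 km.

5.51 km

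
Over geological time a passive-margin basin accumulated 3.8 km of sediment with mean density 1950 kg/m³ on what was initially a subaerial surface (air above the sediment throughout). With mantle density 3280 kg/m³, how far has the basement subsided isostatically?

Subaerial load: s = t ρ_sed / ρ_m = 3.8 km × 1950/3280 = 2.26 km.

2.26 km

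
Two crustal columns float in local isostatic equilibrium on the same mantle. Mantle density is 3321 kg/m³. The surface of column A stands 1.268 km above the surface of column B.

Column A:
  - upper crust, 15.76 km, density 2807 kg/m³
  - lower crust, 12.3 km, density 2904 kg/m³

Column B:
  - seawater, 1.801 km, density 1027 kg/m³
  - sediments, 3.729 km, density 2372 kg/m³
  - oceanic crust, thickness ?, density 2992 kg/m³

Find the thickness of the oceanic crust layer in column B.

Take the compensation level at the base of the deeper column (depth z_c below the surface of column A) and equate Σ ρ_i t_i down to z_c; mantle fills any gap and the z_c terms cancel.
Column A: 15.76×2807 + 12.3×2904 + (z_c − 28.06)×3321
Column B: 1.268×0 + 1.801×1027 + 3.729×2372 + x×2992 + (z_c − 1.268 − 5.53 − x)×3321
The z_c×3321 term appears on both sides and cancels. Collect the known terms of each column as K = Σ(ρt)_known − 3321 × (depth of known layers): K_A = 79957.52 − 3321×28.06 = −13229.74; K_B = 10694.815 − 3321×(1.268 + 5.53) = −11881.343.
Balance: K_A = K_B − x×(3321 − 2992), so x = (K_B − K_A)/(3321 − 2992) = 1348.4/329 = 4.1 km.

4.1 km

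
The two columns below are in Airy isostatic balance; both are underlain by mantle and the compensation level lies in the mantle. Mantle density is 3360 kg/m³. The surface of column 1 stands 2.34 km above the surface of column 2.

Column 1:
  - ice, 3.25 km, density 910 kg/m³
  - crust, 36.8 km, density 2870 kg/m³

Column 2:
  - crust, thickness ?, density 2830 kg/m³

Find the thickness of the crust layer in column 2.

34.2 km

Take the compensation level at the base of the deeper column (depth z_c below the surface of column 1) and equate Σ ρ_i t_i down to z_c; mantle fills any gap and the z_c terms cancel.
Column 1: 3.25×910 + 36.8×2870 + (z_c − 40.05)×3360
Column 2: 2.34×0 + x×2830 + (z_c − 2.34 − 0 − x)×3360
The z_c×3360 term appears on both sides and cancels. Collect the known terms of each column as K = Σ(ρt)_known − 3360 × (depth of known layers): K_1 = 108573.5 − 3360×40.05 = −25994.5; K_2 = 0 − 3360×(2.34 + 0) = −7862.4.
Balance: K_1 = K_2 − x×(3360 − 2830), so x = (K_2 − K_1)/(3360 − 2830) = 18132.1/530 = 34.2 km.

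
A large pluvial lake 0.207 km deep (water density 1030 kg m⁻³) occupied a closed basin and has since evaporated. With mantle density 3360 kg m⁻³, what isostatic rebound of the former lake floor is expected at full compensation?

u = d ρ_w/ρ_m = 0.207 km × 1030/3360 = 0.0635 km.

0.0635 km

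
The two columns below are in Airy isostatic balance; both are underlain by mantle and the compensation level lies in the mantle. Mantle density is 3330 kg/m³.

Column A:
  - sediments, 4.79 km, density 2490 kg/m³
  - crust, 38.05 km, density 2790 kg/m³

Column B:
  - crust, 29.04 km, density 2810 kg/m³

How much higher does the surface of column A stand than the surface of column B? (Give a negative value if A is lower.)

2.84 km

For any compensation level in the mantle, the mantle terms cancel and isostasy reduces to e = (Σt_A − Σt_B) − (Σ(ρt)_A − Σ(ρt)_B) / ρ_m.
Σt_A = 42.84 km; Σt_B = 29.04 km; Σ(ρt)_A = 118086.6; Σ(ρt)_B = 81602.4 (in km·kg/m³).
e = (42.84 − 29.04) − (118086.6 − 81602.4) / 3330 = 2.84 km.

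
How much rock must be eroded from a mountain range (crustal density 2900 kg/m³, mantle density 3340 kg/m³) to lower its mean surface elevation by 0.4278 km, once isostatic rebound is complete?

3.25 km

Net drop Δ = e − u = e − e ρ_c/ρ_m = e (ρ_m − ρ_c)/ρ_m.
e = Δ ρ_m/(ρ_m − ρ_c) = 0.4278 km × 3340/440 = 3.25 km.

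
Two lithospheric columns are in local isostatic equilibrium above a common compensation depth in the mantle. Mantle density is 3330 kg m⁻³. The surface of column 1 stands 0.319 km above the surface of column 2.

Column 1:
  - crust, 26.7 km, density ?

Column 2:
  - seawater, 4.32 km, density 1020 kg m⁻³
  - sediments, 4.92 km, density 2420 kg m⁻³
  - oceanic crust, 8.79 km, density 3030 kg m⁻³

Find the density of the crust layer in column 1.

Take the compensation level at the base of the deeper column (depth z_c below the surface of column 1) and equate Σ ρ_i t_i down to z_c; mantle fills any gap and the z_c terms cancel.
Column 1: 26.7×ρ + (z_c − 26.7)×3330
Column 2: 0.319×0 + 4.32×1020 + 4.92×2420 + 8.79×3030 + (z_c − 0.319 − 18.03)×3330
The z_c×3330 term appears on both sides and cancels. Collect the known terms of each column as K = Σ(ρt)_known − 3330 × (depth of known layers): K_1 = 0 − 3330×26.7 = −88911; K_2 = 42946.5 − 3330×(0.319 + 18.03) = −18155.67.
Balance: K_1 + 26.7×ρ = K_2, so ρ = (K_2 − K_1)/26.7 = 70755.3/26.7 = 2650 kg m⁻³.

2650 kg m⁻³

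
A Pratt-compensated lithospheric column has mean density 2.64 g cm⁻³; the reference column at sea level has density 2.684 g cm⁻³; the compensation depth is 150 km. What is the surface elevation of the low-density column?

2.5 km

ρ_ref D = ρ (D + h) → h = D (ρ_ref − ρ)/ρ.
h = 150 km × (2.684 − 2.64)/2.64 = 2.5 km.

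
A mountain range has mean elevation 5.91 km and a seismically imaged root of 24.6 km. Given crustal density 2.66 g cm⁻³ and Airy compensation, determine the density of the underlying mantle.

3.3 g cm⁻³

Airy balance: ρ_c h = (ρ_m − ρ_c) r → ρ_m = ρ_c (1 + h/r).
ρ_m = 2.66 × (1 + 5.91 km/24.6 km) = 3.3 g cm⁻³.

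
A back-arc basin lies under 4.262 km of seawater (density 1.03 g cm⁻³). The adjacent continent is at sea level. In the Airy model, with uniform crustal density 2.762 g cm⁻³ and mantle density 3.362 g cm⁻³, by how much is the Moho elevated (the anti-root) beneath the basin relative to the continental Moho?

Isostatic balance requires: replacing crust with seawater at the top is compensated by replacing crust with mantle at the base: d (ρ_c − ρ_w) = a (ρ_m − ρ_c).
a = d (ρ_c − ρ_w)/(ρ_m − ρ_c) = 4.262 km × 1.732/0.6 = 12.3 km.

12.3 km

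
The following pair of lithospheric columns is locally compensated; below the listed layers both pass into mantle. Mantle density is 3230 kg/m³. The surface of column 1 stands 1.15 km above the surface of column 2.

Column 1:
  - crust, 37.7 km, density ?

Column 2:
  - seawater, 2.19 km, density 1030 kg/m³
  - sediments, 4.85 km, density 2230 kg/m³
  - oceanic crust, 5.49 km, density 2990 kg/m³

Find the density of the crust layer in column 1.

2840 kg/m³

Take the compensation level at the base of the deeper column (depth z_c below the surface of column 1) and equate Σ ρ_i t_i down to z_c; mantle fills any gap and the z_c terms cancel.
Column 1: 37.7×ρ + (z_c − 37.7)×3230
Column 2: 1.15×0 + 2.19×1030 + 4.85×2230 + 5.49×2990 + (z_c − 1.15 − 12.53)×3230
The z_c×3230 term appears on both sides and cancels. Collect the known terms of each column as K = Σ(ρt)_known − 3230 × (depth of known layers): K_1 = 0 − 3230×37.7 = −121771; K_2 = 29486.3 − 3230×(1.15 + 12.53) = −14700.1.
Balance: K_1 + 37.7×ρ = K_2, so ρ = (K_2 − K_1)/37.7 = 107071/37.7 = 2840 kg/m³.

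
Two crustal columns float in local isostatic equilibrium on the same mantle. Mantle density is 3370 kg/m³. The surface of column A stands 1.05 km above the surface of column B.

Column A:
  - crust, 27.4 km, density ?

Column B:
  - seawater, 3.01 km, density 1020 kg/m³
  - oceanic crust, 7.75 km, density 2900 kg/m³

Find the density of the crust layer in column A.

Take the compensation level at the base of the deeper column (depth z_c below the surface of column A) and equate Σ ρ_i t_i down to z_c; mantle fills any gap and the z_c terms cancel.
Column A: 27.4×ρ + (z_c − 27.4)×3370
Column B: 1.05×0 + 3.01×1020 + 7.75×2900 + (z_c − 1.05 − 10.76)×3370
The z_c×3370 term appears on both sides and cancels. Collect the known terms of each column as K = Σ(ρt)_known − 3370 × (depth of known layers): K_A = 0 − 3370×27.4 = −92338; K_B = 25545.2 − 3370×(1.05 + 10.76) = −14254.5.
Balance: K_A + 27.4×ρ = K_B, so ρ = (K_B − K_A)/27.4 = 78083.5/27.4 = 2850 kg/m³.

2850 kg/m³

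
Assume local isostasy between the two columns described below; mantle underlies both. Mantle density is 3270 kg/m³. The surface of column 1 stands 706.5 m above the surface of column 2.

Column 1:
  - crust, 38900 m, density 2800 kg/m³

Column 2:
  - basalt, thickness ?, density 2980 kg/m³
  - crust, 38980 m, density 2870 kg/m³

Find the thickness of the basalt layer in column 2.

1310 m

Take the compensation level at the base of the deeper column (depth z_c below the surface of column 1) and equate Σ ρ_i t_i down to z_c; mantle fills any gap and the z_c terms cancel.
Column 1: 38900×2800 + (z_c − 38900)×3270
Column 2: 706.5×0 + x×2980 + 38980×2870 + (z_c − 706.5 − 38980 − x)×3270
The z_c×3270 term appears on both sides and cancels. Collect the known terms of each column as K = Σ(ρt)_known − 3270 × (depth of known layers): K_1 = 108920000 − 3270×38900 = −18283000; K_2 = 111872600 − 3270×(706.5 + 38980) = −17902255.
Balance: K_1 = K_2 − x×(3270 − 2980), so x = (K_2 − K_1)/(3270 − 2980) = 380745/290 = 1310 m.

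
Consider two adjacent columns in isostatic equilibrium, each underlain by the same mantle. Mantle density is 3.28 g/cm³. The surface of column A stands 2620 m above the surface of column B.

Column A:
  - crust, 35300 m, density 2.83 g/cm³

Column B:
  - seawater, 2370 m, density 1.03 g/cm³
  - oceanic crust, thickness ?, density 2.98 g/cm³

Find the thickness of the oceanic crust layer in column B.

Take the compensation level at the base of the deeper column (depth z_c below the surface of column A) and equate Σ ρ_i t_i down to z_c; mantle fills any gap and the z_c terms cancel.
Column A: 35300×2.83 + (z_c − 35300)×3.28
Column B: 2620×0 + 2370×1.03 + x×2.98 + (z_c − 2620 − 2370 − x)×3.28
The z_c×3.28 term appears on both sides and cancels. Collect the known terms of each column as K = Σ(ρt)_known − 3.28 × (depth of known layers): K_A = 99899 − 3.28×35300 = −15885; K_B = 2441.1 − 3.28×(2620 + 2370) = −13926.1.
Balance: K_A = K_B − x×(3.28 − 2.98), so x = (K_B − K_A)/(3.28 − 2.98) = 1958.9/0.3 = 6530 m.

6530 m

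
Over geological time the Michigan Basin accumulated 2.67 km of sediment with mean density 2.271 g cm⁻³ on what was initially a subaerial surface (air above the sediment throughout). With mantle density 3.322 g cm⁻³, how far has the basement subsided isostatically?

Subaerial load: s = t ρ_sed / ρ_m = 2.67 km × 2.271/3.322 = 1.83 km.

1.83 km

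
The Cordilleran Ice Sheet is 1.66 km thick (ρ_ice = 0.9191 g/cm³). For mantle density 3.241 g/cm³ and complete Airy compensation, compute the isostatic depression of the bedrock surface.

In Airy isostatic equilibrium: the ice load ρ_ice t is balanced by mantle displaced below, ρ_m s.
s = t ρ_ice / ρ_m = 1.66 km × 0.9191/3.241 = 0.471 km.

0.471 km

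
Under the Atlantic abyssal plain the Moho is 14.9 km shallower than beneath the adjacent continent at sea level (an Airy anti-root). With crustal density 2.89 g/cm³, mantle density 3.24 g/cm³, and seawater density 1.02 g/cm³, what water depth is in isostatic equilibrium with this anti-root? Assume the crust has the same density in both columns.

Replacing a thickness d of crust by seawater at the top must be balanced by replacing crust with mantle at the base: d (ρ_c − ρ_w) = a (ρ_m − ρ_c).
d = a (ρ_m − ρ_c)/(ρ_c − ρ_w) = 14.9 km × 0.35/1.87 = 2.79 km.

2.79 km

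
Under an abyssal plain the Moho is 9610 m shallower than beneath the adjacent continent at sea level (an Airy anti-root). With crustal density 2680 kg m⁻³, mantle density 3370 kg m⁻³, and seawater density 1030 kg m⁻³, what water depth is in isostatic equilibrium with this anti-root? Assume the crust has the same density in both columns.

Replacing a thickness d of crust by seawater at the top must be balanced by replacing crust with mantle at the base: d (ρ_c − ρ_w) = a (ρ_m − ρ_c).
d = a (ρ_m − ρ_c)/(ρ_c − ρ_w) = 9610 m × 690/1650 = 4020 m.

4020 m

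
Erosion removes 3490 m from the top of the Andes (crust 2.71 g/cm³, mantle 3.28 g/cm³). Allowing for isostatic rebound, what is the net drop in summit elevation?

606 m

Rebound u = e ρ_c/ρ_m = 3490 m × 2.71/3.28 = 2884 m.
Net surface drop = e − u = 3490 m − 2884 m = e (ρ_m − ρ_c)/ρ_m = 606 m.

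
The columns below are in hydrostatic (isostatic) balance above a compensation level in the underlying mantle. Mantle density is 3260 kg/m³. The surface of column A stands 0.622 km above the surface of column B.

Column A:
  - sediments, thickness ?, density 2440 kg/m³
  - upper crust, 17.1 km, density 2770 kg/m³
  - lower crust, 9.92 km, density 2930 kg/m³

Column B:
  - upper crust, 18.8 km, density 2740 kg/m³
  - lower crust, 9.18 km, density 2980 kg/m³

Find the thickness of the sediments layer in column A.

Take the compensation level at the base of the deeper column (depth z_c below the surface of column A) and equate Σ ρ_i t_i down to z_c; mantle fills any gap and the z_c terms cancel.
Column A: x×2440 + 17.1×2770 + 9.92×2930 + (z_c − 27.02 − x)×3260
Column B: 0.622×0 + 18.8×2740 + 9.18×2980 + (z_c − 0.622 − 27.98)×3260
The z_c×3260 term appears on both sides and cancels. Collect the known terms of each column as K = Σ(ρt)_known − 3260 × (depth of known layers): K_A = 76432.6 − 3260×27.02 = −11652.6; K_B = 78868.4 − 3260×(0.622 + 27.98) = −14374.12.
Balance: K_A − x×(3260 − 2440) = K_B, so x = (K_A − K_B)/(3260 − 2440) = 2721.52/820 = 3.32 km.

3.32 km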